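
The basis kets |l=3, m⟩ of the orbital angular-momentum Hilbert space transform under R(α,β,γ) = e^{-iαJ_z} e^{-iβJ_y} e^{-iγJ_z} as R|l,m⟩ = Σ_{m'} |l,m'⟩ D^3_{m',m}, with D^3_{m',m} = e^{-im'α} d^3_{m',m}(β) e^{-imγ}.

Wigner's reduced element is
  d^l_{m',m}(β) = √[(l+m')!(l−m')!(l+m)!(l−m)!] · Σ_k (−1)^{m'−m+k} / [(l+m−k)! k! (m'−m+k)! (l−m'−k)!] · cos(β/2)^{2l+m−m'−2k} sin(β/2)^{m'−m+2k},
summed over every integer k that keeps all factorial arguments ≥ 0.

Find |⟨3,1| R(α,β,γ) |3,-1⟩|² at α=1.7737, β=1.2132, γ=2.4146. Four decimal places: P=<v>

P=0.1242

First d^3_{1,-1}(β=1.2132), then the phase factors e^{-i(1)α} and e^{-i(-1)γ}:
With c≡cos(β/2)=0.821591 and s≡sin(β/2)=0.570077, N=[24·2·2·24]^{1/2}=48.000000
k∈{0,1,2} keeps every argument non-negative
  k=0: (−1)^2·48.0000/(8)·0.8216^4·0.5701^2 = +0.888468
  k=1: (−1)^3·48.0000/(6)·0.8216^2·0.5701^4 = -0.570344
  k=2: (−1)^4·48.0000/(48)·0.8216^0·0.5701^6 = +0.034324
d^3_{1,-1}(1.2132) = +0.888468 -0.570344 +0.034324 = +0.352448
|D^3_{1,-1}|² = |d^3_{1,-1}(β)|² = (+0.352448)² = 0.124220 (the z-rotation phases have unit modulus)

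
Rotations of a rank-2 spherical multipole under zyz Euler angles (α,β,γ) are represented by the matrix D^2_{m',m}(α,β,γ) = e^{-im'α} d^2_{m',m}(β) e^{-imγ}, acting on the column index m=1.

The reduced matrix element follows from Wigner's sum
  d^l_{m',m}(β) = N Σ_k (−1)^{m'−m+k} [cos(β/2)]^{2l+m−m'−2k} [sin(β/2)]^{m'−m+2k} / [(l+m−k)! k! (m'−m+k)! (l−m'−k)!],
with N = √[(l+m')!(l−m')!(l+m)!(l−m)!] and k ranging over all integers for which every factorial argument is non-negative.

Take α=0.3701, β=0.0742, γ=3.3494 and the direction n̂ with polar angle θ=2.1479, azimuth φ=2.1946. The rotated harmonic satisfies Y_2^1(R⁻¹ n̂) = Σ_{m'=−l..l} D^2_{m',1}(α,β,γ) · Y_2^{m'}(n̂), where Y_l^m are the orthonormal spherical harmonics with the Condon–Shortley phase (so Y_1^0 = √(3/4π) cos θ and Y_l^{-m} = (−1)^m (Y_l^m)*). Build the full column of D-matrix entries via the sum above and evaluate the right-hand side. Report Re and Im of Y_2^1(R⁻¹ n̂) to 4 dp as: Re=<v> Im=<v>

Re=-0.0007 Im=-0.3583

Need the full column D^2_{m',1} for m'=−2..2 at α=0.3701, β=0.0742, γ=3.3494.
cos(β/2)=0.999312, sin(β/2)=0.037091
d^2_{-2,1}: single k=3 term ⇒ +0.000102;  D = -0.000088-0.000052i
d^2_{-1,1}: k∈[2..3] ⇒ +0.004122 -0.000002 = +0.004120;  D = -0.004066-0.000666i
d^2_{0,1}: k∈[1..2] ⇒ +0.090668 -0.000125 = +0.090543;  D = -0.088595+0.018680i
d^2_{1,1}: k∈[0..1] ⇒ +0.997250 -0.004122 = +0.993129;  D = -0.831852+0.542519i
d^2_{2,1}: single k=0 term ⇒ -0.074030;  D = +0.043182-0.060131i
Y_2^{m'}(θ=2.1479,φ=2.1946) and Σ D·Y over m':
  (-0.0001-0.0001i)·(-0.0862+0.2572i)  (-0.0041-0.0007i)·(+0.2063+0.2867i)  (-0.0886+0.0187i)·(-0.0337+0.0000i)  (-0.8319+0.5425i)·(-0.2063+0.2867i)  (+0.0432-0.0601i)·(-0.0862-0.2572i)
Y_2^1(R⁻¹ n̂) = -0.000732-0.358320i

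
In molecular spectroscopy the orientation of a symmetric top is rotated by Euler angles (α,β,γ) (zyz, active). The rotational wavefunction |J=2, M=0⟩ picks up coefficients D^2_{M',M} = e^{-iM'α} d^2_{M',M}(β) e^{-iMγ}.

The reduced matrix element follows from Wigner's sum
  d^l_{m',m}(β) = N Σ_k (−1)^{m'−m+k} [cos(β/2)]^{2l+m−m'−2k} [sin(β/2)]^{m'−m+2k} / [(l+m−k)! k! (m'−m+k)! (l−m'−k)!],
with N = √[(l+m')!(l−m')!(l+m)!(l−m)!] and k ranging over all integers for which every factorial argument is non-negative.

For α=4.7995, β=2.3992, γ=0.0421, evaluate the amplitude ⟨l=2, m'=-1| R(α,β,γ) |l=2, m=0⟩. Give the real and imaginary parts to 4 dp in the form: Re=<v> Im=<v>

D^2_{-1,0}(4.7995,2.3992,0.0421) = e^{-i·-1·4.7995}·d^2_{-1,0}(2.3992)·e^{-i·0·0.0421}. Compute d first:
c=cos(2.3992/2)=0.362731, s=sin(2.3992/2)=0.931894; N=√[1·6·2·2]=4.898979
k∈{1,2} keeps every argument non-negative
  k=1: (−1)^0·4.8990/(2)·0.3627^3·0.9319^1 = +0.108942
  k=2: (−1)^1·4.8990/(2)·0.3627^1·0.9319^3 = -0.719050
d^2_{-1,0}(2.3992) = +0.108942 -0.719050 = -0.610109
D = (+0.087001-0.996208i)·(-0.610109)·(+1.000000+0.000000i) = -0.053080+0.607795i

Re=-0.0531 Im=0.6078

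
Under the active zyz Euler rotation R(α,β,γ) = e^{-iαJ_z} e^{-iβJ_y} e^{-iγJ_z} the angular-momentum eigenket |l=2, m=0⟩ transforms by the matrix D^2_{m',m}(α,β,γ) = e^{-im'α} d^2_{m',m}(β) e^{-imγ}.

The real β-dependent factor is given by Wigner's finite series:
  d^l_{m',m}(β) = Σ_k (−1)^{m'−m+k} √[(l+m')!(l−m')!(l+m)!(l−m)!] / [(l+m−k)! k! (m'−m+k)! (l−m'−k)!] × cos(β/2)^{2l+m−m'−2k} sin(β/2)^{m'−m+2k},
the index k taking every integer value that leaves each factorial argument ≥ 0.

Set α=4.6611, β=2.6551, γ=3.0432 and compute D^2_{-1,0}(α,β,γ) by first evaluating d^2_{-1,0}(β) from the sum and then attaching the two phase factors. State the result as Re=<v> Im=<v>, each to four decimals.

Re=0.0259 Im=0.5055

Split into d^2_{-1,0}(β=2.6551) × two z-phases.
c=cos(2.6551/2)=0.240855, s=sin(2.6551/2)=0.970561; N=√[1·6·2·2]=4.898979
k∈{1,2} keeps every argument non-negative
  k=1: (−1)^0·4.8990/(2)·0.2409^3·0.9706^1 = +0.033217
  k=2: (−1)^1·4.8990/(2)·0.2409^1·0.9706^3 = -0.539386
d^2_{-1,0}(2.6551) = +0.033217 -0.539386 = -0.506168
Phases: e^{-i·(-1)·4.6611}=-0.051266-0.998685i, e^{-i·(0)·3.0432}=+1.000000+0.000000i ⇒ D=+0.025949+0.505503i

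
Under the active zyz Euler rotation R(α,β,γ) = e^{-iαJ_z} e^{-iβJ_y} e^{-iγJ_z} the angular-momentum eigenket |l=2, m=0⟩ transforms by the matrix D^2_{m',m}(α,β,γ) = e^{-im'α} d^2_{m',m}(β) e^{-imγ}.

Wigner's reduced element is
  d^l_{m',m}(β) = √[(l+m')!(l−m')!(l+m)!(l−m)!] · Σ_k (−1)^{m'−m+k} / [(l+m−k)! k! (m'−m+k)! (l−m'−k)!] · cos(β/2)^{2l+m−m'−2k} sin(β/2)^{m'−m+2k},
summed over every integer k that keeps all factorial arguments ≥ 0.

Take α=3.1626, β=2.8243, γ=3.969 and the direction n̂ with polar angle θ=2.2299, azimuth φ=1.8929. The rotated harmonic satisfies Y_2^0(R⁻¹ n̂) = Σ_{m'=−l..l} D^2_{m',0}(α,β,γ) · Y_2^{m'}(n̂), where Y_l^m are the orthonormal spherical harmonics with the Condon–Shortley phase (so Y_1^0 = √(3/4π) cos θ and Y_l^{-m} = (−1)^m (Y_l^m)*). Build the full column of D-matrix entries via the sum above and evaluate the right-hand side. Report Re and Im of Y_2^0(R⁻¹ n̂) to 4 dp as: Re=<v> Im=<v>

Re=0.0905 Im=0.0000

Need the full column D^2_{m',0} for m'=−2..2 at α=3.1626, β=2.8243, γ=3.969.
cos(β/2)=0.157982, sin(β/2)=0.987442
d^2_{-2,0}: single k=2 term ⇒ +0.059609;  D = +0.059556+0.002504i
d^2_{-1,0}: k∈[1..2] ⇒ +0.009537 -0.372578 = -0.363041;  D = +0.362961+0.007626i
d^2_{0,0}: k∈[0..2] ⇒ +0.000623 -0.097341 +0.950706 = +0.853988;  D = +0.853988+0.000000i
d^2_{1,0}: k∈[0..1] ⇒ -0.009537 +0.372578 = +0.363041;  D = -0.362961+0.007626i
d^2_{2,0}: single k=0 term ⇒ +0.059609;  D = +0.059556-0.002504i
Y_2^{m'}(θ=2.2299,φ=1.8929) and Σ D·Y over m':
  (+0.0596+0.0025i)·(-0.1930+0.1450i)  (+0.3630+0.0076i)·(+0.1184+0.3548i)  (+0.8540+0.0000i)·(+0.0395+0.0000i)  (-0.3630+0.0076i)·(-0.1184+0.3548i)  (+0.0596-0.0025i)·(-0.1930-0.1450i)
Y_2^0(R⁻¹ n̂) = +0.090524-0.000000i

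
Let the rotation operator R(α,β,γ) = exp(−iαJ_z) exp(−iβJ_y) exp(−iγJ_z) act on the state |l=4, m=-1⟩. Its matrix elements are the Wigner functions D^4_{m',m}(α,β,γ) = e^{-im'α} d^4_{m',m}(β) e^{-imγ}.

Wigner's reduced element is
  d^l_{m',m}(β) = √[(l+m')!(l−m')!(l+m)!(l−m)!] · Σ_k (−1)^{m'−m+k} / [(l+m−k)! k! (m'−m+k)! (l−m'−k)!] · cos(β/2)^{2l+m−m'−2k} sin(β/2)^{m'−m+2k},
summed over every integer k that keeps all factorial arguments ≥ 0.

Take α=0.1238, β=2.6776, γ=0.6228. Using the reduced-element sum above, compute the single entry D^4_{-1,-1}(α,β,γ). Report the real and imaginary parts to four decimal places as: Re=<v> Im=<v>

Re=-0.2760 Im=-0.2554

Split into d^4_{-1,-1}(β=2.6776) × two z-phases.
Half-angle: c=0.229921, s=0.973209. N=√(6·120·6·120)=720.000000
k: max(0,(-1)−(-1))=0 … min(4+(-1),4−(-1))=3
  k=0: (−1)^0·720.0000/(720)·0.2299^8·0.9732^0 = +0.000008
  k=1: (−1)^1·720.0000/(48)·0.2299^6·0.9732^2 = -0.002099
  k=2: (−1)^2·720.0000/(24)·0.2299^4·0.9732^4 = +0.075207
  k=3: (−1)^3·720.0000/(72)·0.2299^2·0.9732^6 = -0.449153
d^4_{-1,-1}(2.6776) = +0.000008 -0.002099 +0.075207 -0.449153 = -0.376037
Attach z-rotation phases: D = e^{-i(-1)(0.1238)}·(-0.376037)·e^{-i(-1)(0.6228)} = -0.276012-0.255384i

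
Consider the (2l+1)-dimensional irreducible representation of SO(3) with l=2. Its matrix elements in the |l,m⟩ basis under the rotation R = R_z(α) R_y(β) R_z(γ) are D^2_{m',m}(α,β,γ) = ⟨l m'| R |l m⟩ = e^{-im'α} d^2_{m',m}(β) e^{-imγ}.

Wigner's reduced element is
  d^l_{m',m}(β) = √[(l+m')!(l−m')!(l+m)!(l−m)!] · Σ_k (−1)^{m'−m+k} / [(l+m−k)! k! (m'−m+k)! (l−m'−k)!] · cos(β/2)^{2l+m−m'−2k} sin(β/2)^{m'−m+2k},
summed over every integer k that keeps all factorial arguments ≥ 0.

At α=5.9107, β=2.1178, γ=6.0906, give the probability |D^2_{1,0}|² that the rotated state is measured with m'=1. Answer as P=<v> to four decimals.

P=0.2960

D^2_{1,0}(5.9107,2.1178,6.0906) = e^{-i·1·5.9107}·d^2_{1,0}(2.1178)·e^{-i·0·6.0906}. Compute d first:
With c≡cos(β/2)=0.489831 and s≡sin(β/2)=0.871817, N=[6·1·2·2]^{1/2}=4.898979
k∈{0,1} keeps every argument non-negative
  k=0: (−1)^1·4.8990/(2)·0.4898^3·0.8718^1 = -0.250981
  k=1: (−1)^2·4.8990/(2)·0.4898^1·0.8718^3 = +0.795057
d^2_{1,0}(2.1178) = -0.250981 +0.795057 = +0.544076
|D^2_{1,0}|² = |d^2_{1,0}(β)|² = (+0.544076)² = 0.296019 (the z-rotation phases have unit modulus)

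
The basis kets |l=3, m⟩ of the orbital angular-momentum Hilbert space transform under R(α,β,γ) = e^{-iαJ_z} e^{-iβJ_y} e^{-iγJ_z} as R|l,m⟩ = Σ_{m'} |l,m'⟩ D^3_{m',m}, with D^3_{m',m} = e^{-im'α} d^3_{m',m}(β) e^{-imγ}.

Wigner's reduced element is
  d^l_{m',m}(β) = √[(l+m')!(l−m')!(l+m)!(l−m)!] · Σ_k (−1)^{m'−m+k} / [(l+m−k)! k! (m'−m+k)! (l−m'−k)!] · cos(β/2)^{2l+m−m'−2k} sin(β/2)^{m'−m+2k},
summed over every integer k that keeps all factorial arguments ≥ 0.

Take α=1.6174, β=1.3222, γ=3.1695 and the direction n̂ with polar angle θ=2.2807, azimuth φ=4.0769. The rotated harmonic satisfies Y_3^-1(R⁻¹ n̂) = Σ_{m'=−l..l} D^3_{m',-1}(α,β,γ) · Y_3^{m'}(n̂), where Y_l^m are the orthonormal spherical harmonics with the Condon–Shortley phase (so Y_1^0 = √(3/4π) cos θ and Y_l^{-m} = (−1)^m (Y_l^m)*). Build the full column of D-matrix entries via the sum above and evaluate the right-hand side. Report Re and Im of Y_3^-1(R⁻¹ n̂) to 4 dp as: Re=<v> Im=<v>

Need the full column D^3_{m',-1} for m'=−3..3 at α=1.6174, β=1.3222, γ=3.1695.
cos(β/2)=0.789317, sin(β/2)=0.613985
d^3_{-3,-1}: single k=2 term ⇒ +0.566720;  D = -0.094604+0.558768i
d^3_{-2,-1}: k∈[1..2] ⇒ +0.594862 -0.719878 = -0.125016;  D = -0.124101-0.015104i
d^3_{-1,-1}: k∈[0..2] ⇒ +0.241830 -1.170611 +0.531235 = -0.397546;  D = -0.029594+0.396443i
d^3_{0,-1}: k∈[0..2] ⇒ -0.651639 +1.182881 -0.238579 = +0.292663;  D = -0.292549-0.008166i
d^3_{1,-1}: k∈[0..2] ⇒ +0.877958 -0.708314 +0.053573 = +0.223218;  D = +0.004173+0.223179i
d^3_{2,-1}: k∈[0..1] ⇒ -0.719878 +0.217792 = -0.502086;  D = -0.501016+0.032763i
d^3_{3,-1}: single k=0 term ⇒ +0.342911;  D = -0.038293-0.340766i
Y_3^{m'}(θ=2.2807,φ=4.0769) and Σ D·Y over m':
  (-0.0946+0.5588i)·(+0.1719+0.0600i)  (-0.1241-0.0151i)·(+0.1132+0.3660i)  (-0.0296+0.3964i)·(-0.1635+0.2217i)  (-0.2925-0.0082i)·(+0.2131+0.0000i)  (+0.0042+0.2232i)·(+0.1635+0.2217i)  (-0.5010+0.0328i)·(+0.1132-0.3660i)  (-0.0383-0.3408i)·(-0.1719+0.0600i)
Y_3^-1(R⁻¹ n̂) = -0.270153+0.250881i

Re=-0.2702 Im=0.2509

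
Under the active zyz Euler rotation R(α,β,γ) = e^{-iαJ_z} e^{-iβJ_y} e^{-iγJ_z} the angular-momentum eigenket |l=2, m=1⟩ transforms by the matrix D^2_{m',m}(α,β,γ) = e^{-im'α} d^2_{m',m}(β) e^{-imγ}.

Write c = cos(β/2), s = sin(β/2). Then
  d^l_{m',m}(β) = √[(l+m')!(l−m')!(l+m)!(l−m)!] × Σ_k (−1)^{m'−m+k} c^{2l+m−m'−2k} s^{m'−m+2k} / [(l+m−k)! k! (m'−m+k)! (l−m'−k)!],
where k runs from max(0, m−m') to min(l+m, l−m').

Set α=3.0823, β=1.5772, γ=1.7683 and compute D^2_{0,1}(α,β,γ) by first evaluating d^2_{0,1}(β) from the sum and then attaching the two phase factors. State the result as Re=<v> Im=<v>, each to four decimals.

First d^2_{0,1}(β=1.5772), then the phase factors e^{-i(0)α} and e^{-i(1)γ}:
Half-angle: c=0.704839, s=0.709367. N=√(2·2·6·1)=4.898979
Admissible k: 1..2 (factorial args all ≥0)
  k=1: (−1)^0·4.8990/(2)·0.7048^3·0.7094^1 = +0.608439
  k=2: (−1)^1·4.8990/(2)·0.7048^1·0.7094^3 = -0.616281
d^2_{0,1}(1.5772) = +0.608439 -0.616281 = -0.007843
D = (+1.000000+0.000000i)·(-0.007843)·(-0.196222-0.980559i) = +0.001539+0.007690i

Re=0.0015 Im=0.0077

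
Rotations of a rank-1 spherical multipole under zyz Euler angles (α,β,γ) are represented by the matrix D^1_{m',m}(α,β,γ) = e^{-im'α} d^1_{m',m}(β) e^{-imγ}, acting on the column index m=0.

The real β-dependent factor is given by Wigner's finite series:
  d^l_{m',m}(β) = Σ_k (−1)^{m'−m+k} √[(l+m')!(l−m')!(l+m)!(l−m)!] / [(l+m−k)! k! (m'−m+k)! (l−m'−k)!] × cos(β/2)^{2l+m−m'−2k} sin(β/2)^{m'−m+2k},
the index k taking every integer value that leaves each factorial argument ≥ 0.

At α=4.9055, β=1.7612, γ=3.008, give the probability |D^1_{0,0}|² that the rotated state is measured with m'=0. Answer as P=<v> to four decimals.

D^1_{0,0}(4.9055,1.7612,3.008) = e^{-i·0·4.9055}·d^1_{0,0}(1.7612)·e^{-i·0·3.008}. Compute d first:
With c≡cos(β/2)=0.636689 and s≡sin(β/2)=0.771121, N=[1·1·1·1]^{1/2}=1.000000
k: max(0,(0)−(0))=0 … min(1+(0),1−(0))=1
  k=0: (−1)^0·1.0000/(1)·0.6367^2·0.7711^0 = +0.405372
  k=1: (−1)^1·1.0000/(1)·0.6367^0·0.7711^2 = -0.594628
d^1_{0,0}(1.7612) = +0.405372 -0.594628 = -0.189255
|D^1_{0,0}|² = |d^1_{0,0}(β)|² = (-0.189255)² = 0.035818 (the z-rotation phases have unit modulus)

P=0.0358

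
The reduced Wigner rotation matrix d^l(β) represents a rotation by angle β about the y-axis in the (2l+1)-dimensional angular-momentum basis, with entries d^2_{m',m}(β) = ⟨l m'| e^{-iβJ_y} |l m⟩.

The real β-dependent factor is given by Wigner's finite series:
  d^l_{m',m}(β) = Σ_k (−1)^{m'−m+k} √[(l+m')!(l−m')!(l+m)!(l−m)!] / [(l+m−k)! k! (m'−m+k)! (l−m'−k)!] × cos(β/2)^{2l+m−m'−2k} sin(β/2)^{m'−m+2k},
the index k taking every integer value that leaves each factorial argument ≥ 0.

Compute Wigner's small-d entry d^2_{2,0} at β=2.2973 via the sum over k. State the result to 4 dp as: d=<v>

d=0.3422

d^2_{2,0}(β=2.2973) via Wigner's sum:
Half-angle: c=0.409719, s=0.912212. N=√(24·1·2·2)=9.797959
k: max(0,(0)−(2))=0 … min(2+(0),2−(2))=0
  k=0: (−1)^2·9.7980/(4)·0.4097^2·0.9122^2 = +0.342168
d^2_{2,0}(2.2973) = +0.342168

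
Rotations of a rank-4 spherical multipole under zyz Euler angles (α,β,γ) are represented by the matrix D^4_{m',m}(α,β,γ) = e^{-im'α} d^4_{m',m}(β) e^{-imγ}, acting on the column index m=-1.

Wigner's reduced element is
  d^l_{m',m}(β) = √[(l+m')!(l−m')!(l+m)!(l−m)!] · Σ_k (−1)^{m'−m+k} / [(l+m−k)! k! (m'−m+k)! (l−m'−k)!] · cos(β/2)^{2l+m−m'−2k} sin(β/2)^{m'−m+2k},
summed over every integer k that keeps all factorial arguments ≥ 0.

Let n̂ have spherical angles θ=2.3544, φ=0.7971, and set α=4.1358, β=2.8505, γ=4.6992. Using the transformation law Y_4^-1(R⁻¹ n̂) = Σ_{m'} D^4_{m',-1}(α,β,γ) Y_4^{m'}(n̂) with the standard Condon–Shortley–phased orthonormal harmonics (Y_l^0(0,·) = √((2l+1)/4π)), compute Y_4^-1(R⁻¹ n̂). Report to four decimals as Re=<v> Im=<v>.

Need the full column D^4_{m',-1} for m'=−4..4 at α=4.1358, β=2.8505, γ=4.6992.
cos(β/2)=0.145033, sin(β/2)=0.989427
d^4_{-4,-1}: single k=3 term ⇒ +0.000465;  D = -0.000341+0.000317i
d^4_{-3,-1}: k∈[2..3] ⇒ +0.000072 -0.005609 = -0.005537;  D = +0.000949+0.005455i
d^4_{-2,-1}: k∈[1..3] ⇒ +0.000006 -0.001319 +0.040910 = +0.039598;  D = +0.036403+0.015581i
d^4_{-1,-1}: k∈[0..3] ⇒ +0.000000 -0.000137 +0.012721 -0.197349 = -0.184765;  D = +0.153551-0.102762i
d^4_{0,-1}: k∈[0..3] ⇒ -0.000006 +0.001668 -0.077622 +0.602099 = +0.526138;  D = -0.006939-0.526093i
d^4_{1,-1}: k∈[0..3] ⇒ +0.000091 -0.012721 +0.296024 -0.918479 = -0.635085;  D = -0.536929-0.339176i
d^4_{2,-1}: k∈[0..2] ⇒ -0.000879 +0.061366 -0.571201 = -0.510714;  D = +0.464050-0.213277i
d^4_{3,-1}: k∈[0..1] ⇒ +0.005609 -0.156641 = -0.151032;  D = -0.021940+0.149430i
d^4_{4,-1}: single k=0 term ⇒ -0.021648;  D = -0.016241-0.014313i
Y_4^{m'}(θ=2.3544,φ=0.7971) and Σ D·Y over m':
  (-0.0003+0.0003i)·(-0.1113+0.0052i)  (+0.0009+0.0055i)·(+0.2297+0.2141i)  (+0.0364+0.0156i)·(-0.0098-0.4174i)  (+0.1536-0.1028i)·(-0.0806+0.0825i)  (-0.0069-0.5261i)·(-0.3447+0.0000i)  (-0.5369-0.3392i)·(+0.0806+0.0825i)  (+0.4640-0.2133i)·(-0.0098+0.4174i)  (-0.0219+0.1494i)·(-0.2297+0.2141i)  (-0.0162-0.0143i)·(-0.1113-0.0052i)
Y_4^-1(R⁻¹ n̂) = +0.047715+0.275215i

Re=0.0477 Im=0.2752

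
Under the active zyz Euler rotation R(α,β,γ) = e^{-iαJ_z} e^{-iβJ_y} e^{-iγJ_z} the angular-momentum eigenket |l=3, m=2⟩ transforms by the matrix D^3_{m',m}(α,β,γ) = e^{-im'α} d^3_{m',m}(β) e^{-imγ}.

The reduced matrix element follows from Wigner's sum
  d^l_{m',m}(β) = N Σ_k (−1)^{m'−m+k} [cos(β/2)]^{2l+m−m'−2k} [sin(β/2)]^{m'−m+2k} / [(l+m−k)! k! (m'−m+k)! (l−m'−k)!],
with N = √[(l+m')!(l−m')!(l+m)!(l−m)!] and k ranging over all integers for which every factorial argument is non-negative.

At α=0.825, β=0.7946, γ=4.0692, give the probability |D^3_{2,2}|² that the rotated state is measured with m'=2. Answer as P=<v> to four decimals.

First d^3_{2,2}(β=0.7946), then the phase factors e^{-i(2)α} and e^{-i(2)γ}:
c=cos(0.7946/2)=0.922109, s=sin(0.7946/2)=0.386930; N=√[120·1·120·1]=120.000000
The bounds max(0,m−m')=0 and min(l+m,l−m')=1 give 2 terms
  k=0: (−1)^0·120.0000/(120)·0.9221^6·0.3869^0 = +0.614743
  k=1: (−1)^1·120.0000/(24)·0.9221^4·0.3869^2 = -0.541208
d^3_{2,2}(0.7946) = +0.614743 -0.541208 = +0.073535
|D^3_{2,2}|² = |d^3_{2,2}(β)|² = (+0.073535)² = 0.005407 (the z-rotation phases have unit modulus)

P=0.0054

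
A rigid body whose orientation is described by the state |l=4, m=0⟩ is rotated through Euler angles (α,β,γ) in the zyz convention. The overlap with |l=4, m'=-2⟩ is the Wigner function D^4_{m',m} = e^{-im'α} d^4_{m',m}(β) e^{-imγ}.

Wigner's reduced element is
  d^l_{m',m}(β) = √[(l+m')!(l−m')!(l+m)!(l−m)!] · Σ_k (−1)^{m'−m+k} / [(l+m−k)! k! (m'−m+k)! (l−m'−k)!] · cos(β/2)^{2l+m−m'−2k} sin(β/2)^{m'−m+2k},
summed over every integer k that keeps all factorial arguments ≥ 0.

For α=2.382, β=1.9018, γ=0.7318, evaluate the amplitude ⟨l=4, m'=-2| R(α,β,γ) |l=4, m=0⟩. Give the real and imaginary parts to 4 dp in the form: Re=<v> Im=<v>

Re=-0.0048 Im=0.0920

Split into d^4_{-2,0}(β=1.9018) × two z-phases.
With c≡cos(β/2)=0.580951 and s≡sin(β/2)=0.813939, N=[2·720·24·24]^{1/2}=910.735966
k∈{2,3,4} keeps every argument non-negative
  k=2: (−1)^0·910.7360/(96)·0.5810^6·0.8139^2 = +0.241624
  k=3: (−1)^1·910.7360/(36)·0.5810^4·0.8139^4 = -1.264777
  k=4: (−1)^2·910.7360/(96)·0.5810^2·0.8139^6 = +0.931001
d^4_{-2,0}(1.9018) = +0.241624 -1.264777 +0.931001 = -0.092152
Attach z-rotation phases: D = e^{-i(-2)(2.382)}·(-0.092152)·e^{-i(0)(0.7318)} = -0.004754+0.092030i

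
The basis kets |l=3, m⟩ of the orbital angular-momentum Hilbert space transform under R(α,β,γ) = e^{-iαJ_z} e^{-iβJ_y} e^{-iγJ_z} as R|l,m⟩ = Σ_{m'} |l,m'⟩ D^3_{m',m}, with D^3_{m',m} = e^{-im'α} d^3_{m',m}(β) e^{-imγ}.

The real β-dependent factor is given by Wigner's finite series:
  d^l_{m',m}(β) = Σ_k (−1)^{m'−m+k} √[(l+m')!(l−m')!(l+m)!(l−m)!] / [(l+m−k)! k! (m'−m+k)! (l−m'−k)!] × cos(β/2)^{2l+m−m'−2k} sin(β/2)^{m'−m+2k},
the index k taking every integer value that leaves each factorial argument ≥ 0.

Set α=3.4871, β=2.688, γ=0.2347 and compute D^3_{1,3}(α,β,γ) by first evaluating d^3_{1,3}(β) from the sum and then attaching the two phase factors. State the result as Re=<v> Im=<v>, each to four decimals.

Re=-0.0047 Im=0.0082

Split into d^3_{1,3}(β=2.688) × two z-phases.
With c≡cos(β/2)=0.224857 and s≡sin(β/2)=0.974392, N=[24·2·720·1]^{1/2}=185.903201
Admissible k: 2..2 (factorial args all ≥0)
  k=2: (−1)^0·185.9032/(48)·0.2249^4·0.9744^2 = +0.009400
d^3_{1,3}(2.688) = +0.009400
Attach z-rotation phases: D = e^{-i(1)(3.4871)}·(+0.009400)·e^{-i(3)(0.2347)} = -0.004680+0.008152i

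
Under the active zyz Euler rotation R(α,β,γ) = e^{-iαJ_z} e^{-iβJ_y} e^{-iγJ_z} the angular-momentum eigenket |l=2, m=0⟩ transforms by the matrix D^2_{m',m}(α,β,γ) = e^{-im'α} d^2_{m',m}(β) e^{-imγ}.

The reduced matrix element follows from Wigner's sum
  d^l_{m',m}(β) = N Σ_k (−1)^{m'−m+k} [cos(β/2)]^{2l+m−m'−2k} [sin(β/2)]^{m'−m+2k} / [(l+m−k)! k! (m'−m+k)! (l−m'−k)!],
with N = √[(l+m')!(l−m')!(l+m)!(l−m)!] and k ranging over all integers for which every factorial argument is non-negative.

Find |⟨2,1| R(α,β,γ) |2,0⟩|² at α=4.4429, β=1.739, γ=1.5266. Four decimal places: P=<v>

P=0.0409

Split into d^2_{1,0}(β=1.739) × two z-phases.
Half-angle: c=0.645209, s=0.764006. N=√(6·1·2·2)=4.898979
k: max(0,(0)−(1))=0 … min(2+(0),2−(1))=1
  k=0: (−1)^1·4.8990/(2)·0.6452^3·0.7640^1 = -0.502659
  k=1: (−1)^2·4.8990/(2)·0.6452^1·0.7640^3 = +0.704802
d^2_{1,0}(1.739) = -0.502659 +0.704802 = +0.202143
|D^2_{1,0}|² = |d^2_{1,0}(β)|² = (+0.202143)² = 0.040862 (the z-rotation phases have unit modulus)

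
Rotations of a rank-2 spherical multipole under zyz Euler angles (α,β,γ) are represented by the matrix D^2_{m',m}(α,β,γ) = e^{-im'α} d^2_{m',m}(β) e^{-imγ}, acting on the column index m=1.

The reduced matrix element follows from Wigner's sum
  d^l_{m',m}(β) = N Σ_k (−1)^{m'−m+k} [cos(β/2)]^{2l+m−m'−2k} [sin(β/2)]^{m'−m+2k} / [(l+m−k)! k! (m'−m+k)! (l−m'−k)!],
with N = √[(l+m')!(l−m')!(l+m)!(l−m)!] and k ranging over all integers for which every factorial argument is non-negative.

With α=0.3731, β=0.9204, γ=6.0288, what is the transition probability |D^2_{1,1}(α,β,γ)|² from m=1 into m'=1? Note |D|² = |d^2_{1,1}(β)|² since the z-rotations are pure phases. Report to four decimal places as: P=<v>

P=0.0287

First d^2_{1,1}(β=0.9204), then the phase factors e^{-i(1)α} and e^{-i(1)γ}:
With c≡cos(β/2)=0.895964 and s≡sin(β/2)=0.444127, N=[6·1·6·1]^{1/2}=6.000000
The bounds max(0,m−m')=0 and min(l+m,l−m')=1 give 2 terms
  k=0: (−1)^0·6.0000/(6)·0.8960^4·0.4441^0 = +0.644409
  k=1: (−1)^1·6.0000/(2)·0.8960^2·0.4441^2 = -0.475026
d^2_{1,1}(0.9204) = +0.644409 -0.475026 = +0.169383
|D^2_{1,1}|² = |d^2_{1,1}(β)|² = (+0.169383)² = 0.028691 (the z-rotation phases have unit modulus)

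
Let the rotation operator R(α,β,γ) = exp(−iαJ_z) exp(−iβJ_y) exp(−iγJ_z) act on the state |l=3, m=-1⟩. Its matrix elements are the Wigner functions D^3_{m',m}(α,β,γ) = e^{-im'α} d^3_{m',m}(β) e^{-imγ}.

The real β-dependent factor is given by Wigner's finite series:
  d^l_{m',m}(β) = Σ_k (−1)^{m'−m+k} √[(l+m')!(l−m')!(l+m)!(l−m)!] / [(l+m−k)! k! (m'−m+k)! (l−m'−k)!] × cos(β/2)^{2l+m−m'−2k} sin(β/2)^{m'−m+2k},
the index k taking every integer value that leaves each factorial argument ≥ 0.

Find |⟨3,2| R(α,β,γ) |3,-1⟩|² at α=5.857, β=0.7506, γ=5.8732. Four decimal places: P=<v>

P=0.0535

D^3_{2,-1}(5.857,0.7506,5.8732) = e^{-i·2·5.857}·d^3_{2,-1}(0.7506)·e^{-i·-1·5.8732}. Compute d first:
c=cos(0.7506/2)=0.930398, s=sin(0.7506/2)=0.366552; N=√[120·1·2·24]=75.894664
The bounds max(0,m−m')=0 and min(l+m,l−m')=1 give 2 terms
  k=0: (−1)^3·75.8947/(12)·0.9304^3·0.3666^3 = -0.250866
  k=1: (−1)^4·75.8947/(24)·0.9304^1·0.3666^5 = +0.019469
d^3_{2,-1}(0.7506) = -0.250866 +0.019469 = -0.231397
|D^3_{2,-1}|² = |d^3_{2,-1}(β)|² = (-0.231397)² = 0.053544 (the z-rotation phases have unit modulus)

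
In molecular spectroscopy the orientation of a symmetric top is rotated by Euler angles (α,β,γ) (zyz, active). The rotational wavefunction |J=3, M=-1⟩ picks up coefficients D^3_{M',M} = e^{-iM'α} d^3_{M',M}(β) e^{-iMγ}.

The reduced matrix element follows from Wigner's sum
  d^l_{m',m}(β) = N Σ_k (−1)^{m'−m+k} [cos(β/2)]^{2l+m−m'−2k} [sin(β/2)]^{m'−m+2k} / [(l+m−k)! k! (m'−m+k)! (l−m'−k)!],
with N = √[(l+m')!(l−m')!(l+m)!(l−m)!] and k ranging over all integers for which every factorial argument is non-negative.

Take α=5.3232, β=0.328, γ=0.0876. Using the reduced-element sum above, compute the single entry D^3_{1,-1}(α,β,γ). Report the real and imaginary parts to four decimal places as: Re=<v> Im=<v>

D^3_{1,-1}(5.3232,0.328,0.0876) = e^{-i·1·5.3232}·d^3_{1,-1}(0.328)·e^{-i·-1·0.0876}. Compute d first:
With c≡cos(β/2)=0.986582 and s≡sin(β/2)=0.163266, N=[24·2·2·24]^{1/2}=48.000000
k: max(0,(-1)−(1))=0 … min(3+(-1),3−(1))=2
  k=0: (−1)^2·48.0000/(8)·0.9866^4·0.1633^2 = +0.151522
  k=1: (−1)^3·48.0000/(6)·0.9866^2·0.1633^4 = -0.005533
  k=2: (−1)^4·48.0000/(48)·0.9866^0·0.1633^6 = +0.000019
d^3_{1,-1}(0.328) = +0.151522 -0.005533 +0.000019 = +0.146008
D = (+0.573532+0.819183i)·(+0.146008)·(+0.996166+0.087488i) = +0.072955+0.126475i

Re=0.0730 Im=0.1265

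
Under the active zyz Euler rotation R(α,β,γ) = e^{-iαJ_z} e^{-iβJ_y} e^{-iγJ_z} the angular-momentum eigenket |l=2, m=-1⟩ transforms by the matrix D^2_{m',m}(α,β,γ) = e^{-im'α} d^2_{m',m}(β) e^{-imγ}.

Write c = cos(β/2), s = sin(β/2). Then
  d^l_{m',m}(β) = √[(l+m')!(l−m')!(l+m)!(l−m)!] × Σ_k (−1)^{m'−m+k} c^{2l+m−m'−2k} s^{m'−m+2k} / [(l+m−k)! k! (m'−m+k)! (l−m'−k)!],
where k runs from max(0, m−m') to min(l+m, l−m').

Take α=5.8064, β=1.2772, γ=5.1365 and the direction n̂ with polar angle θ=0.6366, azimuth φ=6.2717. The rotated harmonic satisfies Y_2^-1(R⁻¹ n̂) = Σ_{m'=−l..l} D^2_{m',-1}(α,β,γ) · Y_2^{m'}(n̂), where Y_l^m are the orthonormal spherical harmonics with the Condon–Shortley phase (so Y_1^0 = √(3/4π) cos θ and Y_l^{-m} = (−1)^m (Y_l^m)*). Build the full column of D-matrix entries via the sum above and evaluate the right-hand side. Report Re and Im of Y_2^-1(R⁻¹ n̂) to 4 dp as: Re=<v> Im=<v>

Need the full column D^2_{m',-1} for m'=−2..2 at α=5.8064, β=1.2772, γ=5.1365.
cos(β/2)=0.802931, sin(β/2)=0.596072
d^2_{-2,-1}: single k=1 term ⇒ +0.617111;  D = -0.311682-0.532616i
d^2_{-1,-1}: k∈[0..1] ⇒ +0.415636 -0.687187 = -0.271551;  D = +0.014297+0.271175i
d^2_{0,-1}: k∈[0..1] ⇒ -0.755804 +0.416533 = -0.339270;  D = -0.139613+0.309213i
d^2_{1,-1}: k∈[0..1] ⇒ +0.687187 -0.126239 = +0.560948;  D = +0.439718-0.348297i
d^2_{2,-1}: single k=0 term ⇒ -0.340098;  D = -0.333776+0.065270i
Y_2^{m'}(θ=0.6366,φ=6.2717) and Σ D·Y over m':
  (-0.3117-0.5326i)·(+0.1365+0.0031i)  (+0.0143+0.2712i)·(+0.3693+0.0042i)  (-0.1396+0.3092i)·(+0.2964+0.0000i)  (+0.4397-0.3483i)·(-0.3693+0.0042i)  (-0.3338+0.0653i)·(+0.1365-0.0031i)
Y_2^-1(R⁻¹ n̂) = -0.284362+0.258625i

Re=-0.2844 Im=0.2586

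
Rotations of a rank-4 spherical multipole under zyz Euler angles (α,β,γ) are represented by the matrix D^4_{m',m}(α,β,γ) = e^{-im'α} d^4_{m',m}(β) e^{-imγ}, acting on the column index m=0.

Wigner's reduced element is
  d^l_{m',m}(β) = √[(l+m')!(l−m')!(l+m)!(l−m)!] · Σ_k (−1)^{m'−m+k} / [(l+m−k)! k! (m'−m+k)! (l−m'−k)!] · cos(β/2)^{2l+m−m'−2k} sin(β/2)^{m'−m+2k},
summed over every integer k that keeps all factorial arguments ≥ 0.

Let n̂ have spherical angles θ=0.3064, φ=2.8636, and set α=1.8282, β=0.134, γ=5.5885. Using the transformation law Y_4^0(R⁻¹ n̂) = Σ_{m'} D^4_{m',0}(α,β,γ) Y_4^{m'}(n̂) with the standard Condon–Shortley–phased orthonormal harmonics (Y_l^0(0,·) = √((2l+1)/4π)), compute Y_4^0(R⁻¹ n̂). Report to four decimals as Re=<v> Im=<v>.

Need the full column D^4_{m',0} for m'=−4..4 at α=1.8282, β=0.134, γ=5.5885.
cos(β/2)=0.997756, sin(β/2)=0.066950
d^4_{-4,0}: single k=4 term ⇒ +0.000167;  D = +0.000086+0.000143i
d^4_{-3,0}: k∈[3..4] ⇒ +0.003511 -0.000016 = +0.003495;  D = +0.002439-0.002504i
d^4_{-2,0}: k∈[2..4] ⇒ +0.041953 -0.000504 +0.000001 = +0.041451;  D = -0.036078-0.020409i
d^4_{-1,0}: k∈[1..4] ⇒ +0.294738 -0.007962 +0.000036 -0.000000 = +0.286812;  D = -0.073014+0.277362i
d^4_{0,0}: k∈[0..4] ⇒ +0.982191 -0.070757 +0.000717 -0.000001 +0.000000 = +0.912150;  D = +0.912150+0.000000i
d^4_{1,0}: k∈[0..3] ⇒ -0.294738 +0.007962 -0.000036 +0.000000 = -0.286812;  D = +0.073014+0.277362i
d^4_{2,0}: k∈[0..2] ⇒ +0.041953 -0.000504 +0.000001 = +0.041451;  D = -0.036078+0.020409i
d^4_{3,0}: k∈[0..1] ⇒ -0.003511 +0.000016 = -0.003495;  D = -0.002439-0.002504i
d^4_{4,0}: single k=0 term ⇒ +0.000167;  D = +0.000086-0.000143i
Y_4^{m'}(θ=0.3064,φ=2.8636) and Σ D·Y over m':
  (+0.0001+0.0001i)·(+0.0016+0.0033i)  (+0.0024-0.0025i)·(-0.0220-0.0243i)  (-0.0361-0.0204i)·(+0.1386+0.0861i)  (-0.0730+0.2774i)·(-0.4400-0.1256i)  (+0.9121+0.0000i)·(+0.4920+0.0000i)  (+0.0730+0.2774i)·(+0.4400-0.1256i)  (-0.0361+0.0204i)·(+0.1386-0.0861i)  (-0.0024-0.0025i)·(+0.0220-0.0243i)  (+0.0001-0.0001i)·(+0.0016-0.0033i)
Y_4^0(R⁻¹ n̂) = +0.575928-0.000000i

Re=0.5759 Im=0.0000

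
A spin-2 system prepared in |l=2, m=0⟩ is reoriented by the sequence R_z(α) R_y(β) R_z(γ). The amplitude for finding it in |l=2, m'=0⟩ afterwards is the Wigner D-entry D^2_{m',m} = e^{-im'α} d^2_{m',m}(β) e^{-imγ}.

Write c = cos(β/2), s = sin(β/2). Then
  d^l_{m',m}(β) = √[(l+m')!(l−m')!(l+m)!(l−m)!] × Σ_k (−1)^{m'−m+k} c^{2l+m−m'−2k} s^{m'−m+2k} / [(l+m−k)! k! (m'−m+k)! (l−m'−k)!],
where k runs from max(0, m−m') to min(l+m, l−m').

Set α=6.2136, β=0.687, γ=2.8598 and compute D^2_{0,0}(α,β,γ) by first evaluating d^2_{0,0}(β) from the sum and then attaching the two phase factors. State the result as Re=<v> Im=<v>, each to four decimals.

Re=0.3966 Im=0.0000

First d^2_{0,0}(β=0.687), then the phase factors e^{-i(0)α} and e^{-i(0)γ}:
With c≡cos(β/2)=0.941582 and s≡sin(β/2)=0.336785, N=[2·2·2·2]^{1/2}=4.000000
k∈{0,1,2} keeps every argument non-negative
  k=0: (−1)^0·4.0000/(4)·0.9416^4·0.3368^0 = +0.786017
  k=1: (−1)^1·4.0000/(1)·0.9416^2·0.3368^2 = -0.402236
  k=2: (−1)^2·4.0000/(4)·0.9416^0·0.3368^4 = +0.012865
d^2_{0,0}(0.687) = +0.786017 -0.402236 +0.012865 = +0.396646
Phases: e^{-i·(0)·6.2136}=+1.000000+0.000000i, e^{-i·(0)·2.8598}=+1.000000+0.000000i ⇒ D=+0.396646+0.000000i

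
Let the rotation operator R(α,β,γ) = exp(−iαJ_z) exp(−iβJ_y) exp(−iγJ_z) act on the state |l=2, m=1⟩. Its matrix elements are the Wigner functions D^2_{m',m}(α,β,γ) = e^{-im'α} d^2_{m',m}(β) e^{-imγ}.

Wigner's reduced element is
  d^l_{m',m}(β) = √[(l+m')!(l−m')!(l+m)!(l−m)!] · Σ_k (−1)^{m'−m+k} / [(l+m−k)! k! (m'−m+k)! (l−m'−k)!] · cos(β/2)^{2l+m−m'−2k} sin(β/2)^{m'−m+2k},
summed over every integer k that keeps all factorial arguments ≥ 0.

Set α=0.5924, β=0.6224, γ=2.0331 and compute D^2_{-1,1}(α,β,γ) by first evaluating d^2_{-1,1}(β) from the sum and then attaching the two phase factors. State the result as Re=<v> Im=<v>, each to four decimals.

Re=0.0319 Im=-0.2440

First d^2_{-1,1}(β=0.6224), then the phase factors e^{-i(-1)α} and e^{-i(1)γ}:
With c≡cos(β/2)=0.951967 and s≡sin(β/2)=0.306201, N=[1·6·6·1]^{1/2}=6.000000
Admissible k: 2..3 (factorial args all ≥0)
  k=2: (−1)^0·6.0000/(2)·0.9520^2·0.3062^2 = +0.254905
  k=3: (−1)^1·6.0000/(6)·0.9520^0·0.3062^4 = -0.008791
d^2_{-1,1}(0.6224) = +0.254905 -0.008791 = +0.246114
Phases: e^{-i·(-1)·0.5924}=+0.829603+0.558354i, e^{-i·(1)·2.0331}=-0.446011-0.895027i ⇒ D=+0.031928-0.244035i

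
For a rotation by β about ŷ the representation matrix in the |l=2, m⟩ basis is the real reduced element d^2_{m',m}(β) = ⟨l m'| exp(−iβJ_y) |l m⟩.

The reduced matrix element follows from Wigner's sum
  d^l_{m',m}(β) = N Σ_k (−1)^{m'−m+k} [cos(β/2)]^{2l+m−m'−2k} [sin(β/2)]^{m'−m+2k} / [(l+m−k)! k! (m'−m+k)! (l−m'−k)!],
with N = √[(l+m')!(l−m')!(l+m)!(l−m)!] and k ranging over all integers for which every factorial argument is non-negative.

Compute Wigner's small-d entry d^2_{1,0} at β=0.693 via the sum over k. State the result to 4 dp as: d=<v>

d=-0.6019

d^2_{1,0}(β=0.693) via Wigner's sum:
With c≡cos(β/2)=0.940567 and s≡sin(β/2)=0.339608, N=[6·1·2·2]^{1/2}=4.898979
k∈{0,1} keeps every argument non-negative
  k=0: (−1)^1·4.8990/(2)·0.9406^3·0.3396^1 = -0.692186
  k=1: (−1)^2·4.8990/(2)·0.9406^1·0.3396^3 = +0.090240
d^2_{1,0}(0.693) = -0.692186 +0.090240 = -0.601946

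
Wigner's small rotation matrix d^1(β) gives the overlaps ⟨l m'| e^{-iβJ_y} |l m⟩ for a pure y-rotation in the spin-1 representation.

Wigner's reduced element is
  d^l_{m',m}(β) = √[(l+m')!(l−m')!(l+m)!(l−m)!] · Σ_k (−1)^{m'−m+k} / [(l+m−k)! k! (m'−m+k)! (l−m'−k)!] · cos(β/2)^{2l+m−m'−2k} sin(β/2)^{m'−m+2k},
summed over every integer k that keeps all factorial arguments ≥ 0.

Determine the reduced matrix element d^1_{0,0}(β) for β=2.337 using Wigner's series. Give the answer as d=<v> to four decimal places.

d=-0.6934

d^1_{0,0}(β=2.337) via Wigner's sum:
With c≡cos(β/2)=0.391532 and s≡sin(β/2)=0.920164, N=[1·1·1·1]^{1/2}=1.000000
k∈{0,1} keeps every argument non-negative
  k=0: (−1)^0·1.0000/(1)·0.3915^2·0.9202^0 = +0.153298
  k=1: (−1)^1·1.0000/(1)·0.3915^0·0.9202^2 = -0.846702
d^1_{0,0}(2.337) = +0.153298 -0.846702 = -0.693405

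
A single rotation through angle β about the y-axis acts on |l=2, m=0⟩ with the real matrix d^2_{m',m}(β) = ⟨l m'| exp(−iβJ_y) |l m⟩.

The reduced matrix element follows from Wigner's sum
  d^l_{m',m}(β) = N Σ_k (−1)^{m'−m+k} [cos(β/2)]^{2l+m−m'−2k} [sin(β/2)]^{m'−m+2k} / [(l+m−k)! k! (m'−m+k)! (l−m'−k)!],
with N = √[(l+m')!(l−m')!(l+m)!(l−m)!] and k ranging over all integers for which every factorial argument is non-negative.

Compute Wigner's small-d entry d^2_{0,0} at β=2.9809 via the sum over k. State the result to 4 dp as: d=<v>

d^2_{0,0}(β=2.9809) via Wigner's sum:
With c≡cos(β/2)=0.080260 and s≡sin(β/2)=0.996774, N=[2·2·2·2]^{1/2}=4.000000
k: max(0,(0)−(0))=0 … min(2+(0),2−(0))=2
  k=0: (−1)^0·4.0000/(4)·0.0803^4·0.9968^0 = +0.000041
  k=1: (−1)^1·4.0000/(1)·0.0803^2·0.9968^2 = -0.025601
  k=2: (−1)^2·4.0000/(4)·0.0803^0·0.9968^4 = +0.987158
d^2_{0,0}(2.9809) = +0.000041 -0.025601 +0.987158 = +0.961599

d=0.9616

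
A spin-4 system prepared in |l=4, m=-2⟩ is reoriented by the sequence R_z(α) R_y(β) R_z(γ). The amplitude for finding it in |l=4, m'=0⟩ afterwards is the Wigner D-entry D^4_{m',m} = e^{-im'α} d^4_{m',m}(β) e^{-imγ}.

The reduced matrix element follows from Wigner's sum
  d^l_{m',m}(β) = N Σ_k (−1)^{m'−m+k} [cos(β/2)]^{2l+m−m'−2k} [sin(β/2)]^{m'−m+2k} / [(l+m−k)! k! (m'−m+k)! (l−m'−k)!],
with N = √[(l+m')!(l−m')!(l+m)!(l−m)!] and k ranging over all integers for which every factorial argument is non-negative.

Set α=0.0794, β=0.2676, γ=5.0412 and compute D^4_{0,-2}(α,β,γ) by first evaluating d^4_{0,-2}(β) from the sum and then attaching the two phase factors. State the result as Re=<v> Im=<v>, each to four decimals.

Split into d^4_{0,-2}(β=0.2676) × two z-phases.
c=cos(0.2676/2)=0.991062, s=sin(0.2676/2)=0.133401; N=√[24·24·2·720]=910.735966
k: max(0,(-2)−(0))=0 … min(4+(-2),4−(0))=2
  k=0: (−1)^2·910.7360/(96)·0.9911^6·0.1334^2 = +0.159973
  k=1: (−1)^3·910.7360/(36)·0.9911^4·0.1334^4 = -0.007729
  k=2: (−1)^4·910.7360/(96)·0.9911^2·0.1334^6 = +0.000053
d^4_{0,-2}(0.2676) = +0.159973 -0.007729 +0.000053 = +0.152296
Phases: e^{-i·(0)·0.0794}=+1.000000+0.000000i, e^{-i·(-2)·5.0412}=-0.791448-0.611237i ⇒ D=-0.120534-0.093089i

Re=-0.1205 Im=-0.0931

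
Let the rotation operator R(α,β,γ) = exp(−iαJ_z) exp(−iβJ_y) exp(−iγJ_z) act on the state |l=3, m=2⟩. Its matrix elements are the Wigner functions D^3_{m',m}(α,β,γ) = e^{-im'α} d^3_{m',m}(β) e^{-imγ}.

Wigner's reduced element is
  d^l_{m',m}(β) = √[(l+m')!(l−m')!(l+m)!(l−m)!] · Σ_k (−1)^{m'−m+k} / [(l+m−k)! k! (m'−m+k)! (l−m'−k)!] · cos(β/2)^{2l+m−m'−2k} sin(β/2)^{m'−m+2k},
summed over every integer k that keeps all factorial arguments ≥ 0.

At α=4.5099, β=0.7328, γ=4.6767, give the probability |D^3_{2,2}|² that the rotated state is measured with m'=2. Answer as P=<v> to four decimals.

P=0.0305

Split into d^3_{2,2}(β=0.7328) × two z-phases.
Half-angle: c=0.933623, s=0.358257. N=√(120·1·120·1)=120.000000
k: max(0,(2)−(2))=0 … min(3+(2),3−(2))=1
  k=0: (−1)^0·120.0000/(120)·0.9336^6·0.3583^0 = +0.662262
  k=1: (−1)^1·120.0000/(24)·0.9336^4·0.3583^2 = -0.487579
d^3_{2,2}(0.7328) = +0.662262 -0.487579 = +0.174683
|D^3_{2,2}|² = |d^3_{2,2}(β)|² = (+0.174683)² = 0.030514 (the z-rotation phases have unit modulus)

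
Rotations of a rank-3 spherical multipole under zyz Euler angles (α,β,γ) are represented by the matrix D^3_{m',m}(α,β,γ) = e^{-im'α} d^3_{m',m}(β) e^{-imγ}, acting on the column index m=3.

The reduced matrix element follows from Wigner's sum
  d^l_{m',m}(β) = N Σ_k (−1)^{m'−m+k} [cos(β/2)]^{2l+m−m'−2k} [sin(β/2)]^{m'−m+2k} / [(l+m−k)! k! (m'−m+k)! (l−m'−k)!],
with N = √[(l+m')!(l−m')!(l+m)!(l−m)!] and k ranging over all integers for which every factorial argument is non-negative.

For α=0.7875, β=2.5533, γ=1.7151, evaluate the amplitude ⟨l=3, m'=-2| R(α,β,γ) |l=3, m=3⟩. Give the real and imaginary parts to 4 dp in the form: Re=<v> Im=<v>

Re=-0.5186 Im=0.2370

First d^3_{-2,3}(β=2.5533), then the phase factors e^{-i(-2)α} and e^{-i(3)γ}:
c=cos(2.5533/2)=0.289923, s=sin(2.5533/2)=0.957050; N=√[1·120·720·1]=293.938769
The bounds max(0,m−m')=5 and min(l+m,l−m')=5 give 1 term
  k=5: (−1)^0·293.9388/(120)·0.2899^1·0.9570^5 = +0.570205
d^3_{-2,3}(2.5533) = +0.570205
D = (-0.004204+0.999991i)·(+0.570205)·(+0.419515+0.907748i) = -0.518604+0.237032i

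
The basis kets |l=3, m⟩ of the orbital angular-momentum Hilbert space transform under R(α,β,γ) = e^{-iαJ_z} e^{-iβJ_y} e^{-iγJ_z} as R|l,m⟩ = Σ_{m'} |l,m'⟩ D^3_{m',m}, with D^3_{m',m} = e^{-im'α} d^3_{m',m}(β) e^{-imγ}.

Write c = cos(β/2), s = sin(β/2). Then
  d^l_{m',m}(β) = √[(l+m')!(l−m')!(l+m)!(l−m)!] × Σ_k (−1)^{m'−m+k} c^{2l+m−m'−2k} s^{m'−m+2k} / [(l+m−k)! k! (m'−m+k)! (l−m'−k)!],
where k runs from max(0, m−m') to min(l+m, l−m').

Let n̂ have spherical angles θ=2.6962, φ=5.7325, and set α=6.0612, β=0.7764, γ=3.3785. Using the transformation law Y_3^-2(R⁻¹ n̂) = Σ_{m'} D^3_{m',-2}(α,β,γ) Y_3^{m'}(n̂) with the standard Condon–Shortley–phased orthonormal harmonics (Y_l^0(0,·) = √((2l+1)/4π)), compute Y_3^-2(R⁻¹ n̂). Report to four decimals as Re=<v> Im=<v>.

Need the full column D^3_{m',-2} for m'=−3..3 at α=6.0612, β=0.7764, γ=3.3785.
cos(β/2)=0.925592, sin(β/2)=0.378523
d^3_{-3,-2}: single k=1 term ⇒ +0.629891;  D = +0.618300-0.120285i
d^3_{-2,-2}: k∈[0..1] ⇒ +0.628807 -0.525815 = +0.102992;  D = +0.102946+0.003073i
d^3_{-1,-2}: k∈[0..1] ⇒ -0.813186 +0.271998 = -0.541188;  D = -0.524118-0.134851i
d^3_{0,-2}: k∈[0..1] ⇒ +0.576001 -0.096332 = +0.479669;  D = +0.426826+0.218866i
d^3_{1,-2}: k∈[0..1] ⇒ -0.271998 +0.022745 = -0.249253;  D = -0.191312-0.159771i
d^3_{2,-2}: k∈[0..1] ⇒ +0.087938 -0.002941 = +0.084997;  D = +0.051642+0.067509i
d^3_{3,-2}: single k=0 term ⇒ -0.017618;  D = -0.007361-0.016007i
Y_3^{m'}(θ=2.6962,φ=5.7325) and Σ D·Y over m':
  (+0.6183-0.1203i)·(-0.0027+0.0333i)  (+0.1029+0.0031i)·(-0.0774-0.1527i)  (-0.5241-0.1349i)·(+0.3645+0.2238i)  (+0.4268+0.2189i)·(-0.3610+0.0000i)  (-0.1913-0.1598i)·(-0.3645+0.2238i)  (+0.0516+0.0675i)·(-0.0774+0.1527i)  (-0.0074-0.0160i)·(+0.0027+0.0333i)
Y_3^-2(R⁻¹ n̂) = -0.228425-0.222754i

Re=-0.2284 Im=-0.2228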